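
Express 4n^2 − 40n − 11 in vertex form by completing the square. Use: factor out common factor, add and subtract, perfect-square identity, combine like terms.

4n^2 − 40n − 11
= 4(n^2 − 10n) − 11    [factor out 4 from the n-terms]
= 4(n^2 − 10n + 25 − 25) − 11    [add and subtract 25 inside the bracket]
= 4(n − 5)^2 − 100 − 11    [perfect-square identity]
= 4(n − 5)^2 − 111    [combine constants]

4(n − 5)^2 − 111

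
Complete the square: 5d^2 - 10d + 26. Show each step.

5(d - 1)^2 + 21

5d^2 - 10d + 26
= 5(d^2 - 2d) + 26    [factor out 5 from the d-terms]
= 5(d^2 - 2d + 1 - 1) + 26    [add and subtract 1 inside the bracket]
= 5(d - 1)^2 - 5 + 26    [perfect-square identity]
= 5(d - 1)^2 + 21    [combine constants]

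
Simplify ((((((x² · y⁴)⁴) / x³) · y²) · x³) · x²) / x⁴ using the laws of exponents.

((((((x² · y⁴)⁴) / x³) · y²) · x³) · x²) / x⁴
= (((((((x²)⁴) · ((y⁴)⁴)) / x³) · y²) · x³) · x²) / x⁴    [power of a product]
= (((((x⁸ · ((y⁴)⁴)) / x³) · y²) · x³) · x²) / x⁴    [power of a power]
= (((((x⁸ · y¹⁶) / x³) · y²) · x³) · x²) / x⁴    [power of a power]
= x⁶·y¹⁸    [quotient of powers; product of powers]

x⁶·y¹⁸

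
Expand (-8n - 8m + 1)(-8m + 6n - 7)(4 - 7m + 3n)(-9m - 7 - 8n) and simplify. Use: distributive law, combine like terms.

(-8n - 8m + 1)(-8m + 6n - 7)(4 - 7m + 3n)(-9m - 7 - 8n)
= (64mn - 48n² + 56n + 64m² - 48mn + 56m - 8m + 6n - 7)(4 - 7m + 3n)(-9m - 7 - 8n)    [distributive law]
= (16mn - 48n² + 62n + 64m² + 48m - 7)(4 - 7m + 3n)(-9m - 7 - 8n)    [combine like terms]
= (64mn - 112m²n + 48mn² - 192n² + 336mn² - 144n³ + 248n - 434mn + 186n² + 256m² - 448m³ + 192m²n + 192m - 336m² + 144mn - 28 + 49m - 21n)(-9m - 7 - 8n)    [distributive law]
= (-226mn + 80m²n + 384mn² - 6n² - 144n³ + 227n - 80m² - 448m³ + 241m - 28)(-9m - 7 - 8n)    [combine like terms]
= 2034m²n + 1582mn + 1808mn² - 720m³n - 560m²n - 640m²n² - 3456m²n² - 2688mn² - 3072mn³ + 54mn² + 42n² + 48n³ + 1296mn³ + 1008n³ + 1152n⁴ - 2043mn - 1589n - 1816n² + 720m³ + 560m² + 640m²n + 4032m⁴ + 3136m³ + 3584m³n - 2169m² - 1687m - 1928mn + 252m + 196 + 224n    [distributive law]
= 2114m²n - 2389mn - 826mn² + 2864m³n - 4096m²n² - 1776mn³ - 1774n² + 1056n³ + 1152n⁴ - 1365n + 3856m³ - 1609m² + 4032m⁴ - 1435m + 196    [combine like terms]

2114m²n - 2389mn - 826mn² + 2864m³n - 4096m²n² - 1776mn³ - 1774n² + 1056n³ + 1152n⁴ - 1365n + 3856m³ - 1609m² + 4032m⁴ - 1435m + 196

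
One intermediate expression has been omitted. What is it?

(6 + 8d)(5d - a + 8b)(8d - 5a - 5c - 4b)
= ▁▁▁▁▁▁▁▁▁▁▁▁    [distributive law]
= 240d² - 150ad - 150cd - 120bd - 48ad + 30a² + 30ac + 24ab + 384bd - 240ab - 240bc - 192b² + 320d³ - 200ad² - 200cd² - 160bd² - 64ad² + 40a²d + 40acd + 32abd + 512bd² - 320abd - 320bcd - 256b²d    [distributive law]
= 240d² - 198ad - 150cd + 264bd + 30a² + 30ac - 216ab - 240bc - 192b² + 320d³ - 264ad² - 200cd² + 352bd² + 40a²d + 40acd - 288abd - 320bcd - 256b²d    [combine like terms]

By distributive law:

(30d - 6a + 48b + 40d² - 8ad + 64bd)(8d - 5a - 5c - 4b)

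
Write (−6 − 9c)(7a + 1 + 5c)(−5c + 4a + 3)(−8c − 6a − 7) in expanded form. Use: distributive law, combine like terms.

(−6 − 9c)(7a + 1 + 5c)(−5c + 4a + 3)(−8c − 6a − 7)
= (−42a − 6 − 30c − 63ac − 9c − 45c^2)(−5c + 4a + 3)(−8c − 6a − 7)    [distributive law]
= (−42a − 6 − 39c − 63ac − 45c^2)(−5c + 4a + 3)(−8c − 6a − 7)    [combine like terms]
= (210ac − 168a^2 − 126a + 30c − 24a − 18 + 195c^2 − 156ac − 117c + 315ac^2 − 252a^2c − 189ac + 225c^3 − 180ac^2 − 135c^2)(−8c − 6a − 7)    [distributive law]
= (−135ac − 168a^2 − 150a − 87c − 18 + 60c^2 + 135ac^2 − 252a^2c + 225c^3)(−8c − 6a − 7)    [combine like terms]
= 1080ac^2 + 810a^2c + 945ac + 1344a^2c + 1008a^3 + 1176a^2 + 1200ac + 900a^2 + 1050a + 696c^2 + 522ac + 609c + 144c + 108a + 126 − 480c^3 − 360ac^2 − 420c^2 − 1080ac^3 − 810a^2c^2 − 945ac^2 + 2016a^2c^2 + 1512a^3c + 1764a^2c − 1800c^4 − 1350ac^3 − 1575c^3    [distributive law]
= −225ac^2 + 3918a^2c + 2667ac + 1008a^3 + 2076a^2 + 1158a + 276c^2 + 753c + 126 − 2055c^3 − 2430ac^3 + 1206a^2c^2 + 1512a^3c − 1800c^4    [combine like terms]

−225ac^2 + 3918a^2c + 2667ac + 1008a^3 + 2076a^2 + 1158a + 276c^2 + 753c + 126 − 2055c^3 − 2430ac^3 + 1206a^2c^2 + 1512a^3c − 1800c^4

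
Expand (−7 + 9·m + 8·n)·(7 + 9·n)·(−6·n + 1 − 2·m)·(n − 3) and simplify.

−55·n^2 − 910·n + 147 + 1010·m·n − 483·m + 1410·n^3 + 1607·m·n^2 + 360·m^2·n + 378·m^2 − 630·m·n^3 − 162·m^2·n^2 − 432·n^4

(−7 + 9·m + 8·n)·(7 + 9·n)·(−6·n + 1 − 2·m)·(n − 3)
= (−49 − 63·n + 63·m + 81·m·n + 56·n + 72·n^2)·(−6·n + 1 − 2·m)·(n − 3)    [distributive law]
= (−49 − 7·n + 63·m + 81·m·n + 72·n^2)·(−6·n + 1 − 2·m)·(n − 3)    [combine like terms]
= (294·n − 49 + 98·m + 42·n^2 − 7·n + 14·m·n − 378·m·n + 63·m − 126·m^2 − 486·m·n^2 + 81·m·n − 162·m^2·n − 432·n^3 + 72·n^2 − 144·m·n^2)·(n − 3)    [distributive law]
= (287·n − 49 + 161·m + 114·n^2 − 283·m·n − 126·m^2 − 630·m·n^2 − 162·m^2·n − 432·n^3)·(n − 3)    [combine like terms]
= 287·n^2 − 861·n − 49·n + 147 + 161·m·n − 483·m + 114·n^3 − 342·n^2 − 283·m·n^2 + 849·m·n − 126·m^2·n + 378·m^2 − 630·m·n^3 + 1890·m·n^2 − 162·m^2·n^2 + 486·m^2·n − 432·n^4 + 1296·n^3    [distributive law]
= −55·n^2 − 910·n + 147 + 1010·m·n − 483·m + 1410·n^3 + 1607·m·n^2 + 360·m^2·n + 378·m^2 − 630·m·n^3 − 162·m^2·n^2 − 432·n^4    [combine like terms]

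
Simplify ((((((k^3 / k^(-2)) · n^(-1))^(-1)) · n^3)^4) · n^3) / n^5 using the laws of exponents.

k^(-20)·n^14

((((((k^3 / k^(-2)) · n^(-1))^(-1)) · n^3)^4) · n^3) / n^5
= ((((((k^3 / k^(-2)) · n^(-1))^(-1))^4) · ((n^3)^4)) · n^3) / n^5    [power of a product]
= (((((k^3 / k^(-2)) · n^(-1))^(-4)) · ((n^3)^4)) · n^3) / n^5    [power of a power]
= (((((k^3 / k^(-2))^(-4)) · ((n^(-1))^(-4))) · ((n^3)^4)) · n^3) / n^5    [power of a product]
= ((((((k^3)^(-4)) / ((k^(-2))^(-4))) · ((n^(-1))^(-4))) · ((n^3)^4)) · n^3) / n^5    [power of a quotient]
= ((((k^(-12) / ((k^(-2))^(-4))) · ((n^(-1))^(-4))) · ((n^3)^4)) · n^3) / n^5    [power of a power]
= ((((k^(-12) / k^8) · ((n^(-1))^(-4))) · ((n^3)^4)) · n^3) / n^5    [power of a power]
= (((k^(-20) · ((n^(-1))^(-4))) · ((n^3)^4)) · n^3) / n^5    [quotient of powers]
= (((k^(-20) · n^4) · ((n^3)^4)) · n^3) / n^5    [power of a power]
= (((k^(-20) · n^4) · n^12) · n^3) / n^5    [power of a power]
= k^(-20)·n^14    [quotient of powers; product of powers]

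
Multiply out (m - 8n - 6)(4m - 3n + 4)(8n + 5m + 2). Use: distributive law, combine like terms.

(m - 8n - 6)(4m - 3n + 4)(8n + 5m + 2)
= (4m² - 3mn + 4m - 32mn + 24n² - 32n - 24m + 18n - 24)(8n + 5m + 2)    [distributive law]
= (4m² - 35mn - 20m + 24n² - 14n - 24)(8n + 5m + 2)    [combine like terms]
= 32m²n + 20m³ + 8m² - 280mn² - 175m²n - 70mn - 160mn - 100m² - 40m + 192n³ + 120mn² + 48n² - 112n² - 70mn - 28n - 192n - 120m - 48    [distributive law]
= -143m²n + 20m³ - 92m² - 160mn² - 300mn - 160m + 192n³ - 64n² - 220n - 48    [combine like terms]

-143m²n + 20m³ - 92m² - 160mn² - 300mn - 160m + 192n³ - 64n² - 220n - 48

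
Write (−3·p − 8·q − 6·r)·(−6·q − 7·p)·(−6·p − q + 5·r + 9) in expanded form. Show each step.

(−3·p − 8·q − 6·r)·(−6·q − 7·p)·(−6·p − q + 5·r + 9)
= (18·p·q + 21·p^2 + 48·q^2 + 56·p·q + 36·q·r + 42·p·r)·(−6·p − q + 5·r + 9)    [distributive law]
= (74·p·q + 21·p^2 + 48·q^2 + 36·q·r + 42·p·r)·(−6·p − q + 5·r + 9)    [combine like terms]
= −444·p^2·q − 74·p·q^2 + 370·p·q·r + 666·p·q − 126·p^3 − 21·p^2·q + 105·p^2·r + 189·p^2 − 288·p·q^2 − 48·q^3 + 240·q^2·r + 432·q^2 − 216·p·q·r − 36·q^2·r + 180·q·r^2 + 324·q·r − 252·p^2·r − 42·p·q·r + 210·p·r^2 + 378·p·r    [distributive law]
= −465·p^2·q − 362·p·q^2 + 112·p·q·r + 666·p·q − 126·p^3 − 147·p^2·r + 189·p^2 − 48·q^3 + 204·q^2·r + 432·q^2 + 180·q·r^2 + 324·q·r + 210·p·r^2 + 378·p·r    [combine like terms]

−465·p^2·q − 362·p·q^2 + 112·p·q·r + 666·p·q − 126·p^3 − 147·p^2·r + 189·p^2 − 48·q^3 + 204·q^2·r + 432·q^2 + 180·q·r^2 + 324·q·r + 210·p·r^2 + 378·p·r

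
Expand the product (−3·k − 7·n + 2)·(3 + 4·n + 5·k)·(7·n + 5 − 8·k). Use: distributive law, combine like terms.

−124·k·n − 43·k − 83·k^2 − 105·k·n^2 + 271·k^2·n + 120·k^3 − 231·n^2 − 23·n − 196·n^3 + 30

(−3·k − 7·n + 2)·(3 + 4·n + 5·k)·(7·n + 5 − 8·k)
= (−9·k − 12·k·n − 15·k^2 − 21·n − 28·n^2 − 35·k·n + 6 + 8·n + 10·k)·(7·n + 5 − 8·k)    [distributive law]
= (k − 47·k·n − 15·k^2 − 13·n − 28·n^2 + 6)·(7·n + 5 − 8·k)    [combine like terms]
= 7·k·n + 5·k − 8·k^2 − 329·k·n^2 − 235·k·n + 376·k^2·n − 105·k^2·n − 75·k^2 + 120·k^3 − 91·n^2 − 65·n + 104·k·n − 196·n^3 − 140·n^2 + 224·k·n^2 + 42·n + 30 − 48·k    [distributive law]
= −124·k·n − 43·k − 83·k^2 − 105·k·n^2 + 271·k^2·n + 120·k^3 − 231·n^2 − 23·n − 196·n^3 + 30    [combine like terms]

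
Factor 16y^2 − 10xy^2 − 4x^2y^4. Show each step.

2y^2(8 − 5x − 2x^2y^2)

16y^2 − 10xy^2 − 4x^2y^4
= 2(8y^2 − 5xy^2 − 2x^2y^4)    [factor out 2]
= 2y^2(8 − 5x − 2x^2y^2)    [factor out y^2]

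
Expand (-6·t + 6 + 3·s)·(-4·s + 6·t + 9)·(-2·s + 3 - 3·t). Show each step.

(-6·t + 6 + 3·s)·(-4·s + 6·t + 9)·(-2·s + 3 - 3·t)
= (24·s·t - 36·t^2 - 54·t - 24·s + 36·t + 54 - 12·s^2 + 18·s·t + 27·s)·(-2·s + 3 - 3·t)    [distributive law]
= (42·s·t - 36·t^2 - 18·t + 3·s + 54 - 12·s^2)·(-2·s + 3 - 3·t)    [combine like terms]
= -84·s^2·t + 126·s·t - 126·s·t^2 + 72·s·t^2 - 108·t^2 + 108·t^3 + 36·s·t - 54·t + 54·t^2 - 6·s^2 + 9·s - 9·s·t - 108·s + 162 - 162·t + 24·s^3 - 36·s^2 + 36·s^2·t    [distributive law]
= -48·s^2·t + 153·s·t - 54·s·t^2 - 54·t^2 + 108·t^3 - 216·t - 42·s^2 - 99·s + 162 + 24·s^3    [combine like terms]

-48·s^2·t + 153·s·t - 54·s·t^2 - 54·t^2 + 108·t^3 - 216·t - 42·s^2 - 99·s + 162 + 24·s^3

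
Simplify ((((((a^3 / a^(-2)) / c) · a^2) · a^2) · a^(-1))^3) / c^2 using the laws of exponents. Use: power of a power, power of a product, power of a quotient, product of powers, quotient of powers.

a^24c^(-5)

((((((a^3 / a^(-2)) / c) · a^2) · a^2) · a^(-1))^3) / c^2
= ((((((a^3 / a^(-2)) / c) · a^2) · a^2)^3) · ((a^(-1))^3)) / c^2    [power of a product]
= ((((((a^3 / a^(-2)) / c) · a^2)^3) · ((a^2)^3)) · ((a^(-1))^3)) / c^2    [power of a product]
= ((((((a^3 / a^(-2)) / c)^3) · ((a^2)^3)) · ((a^2)^3)) · ((a^(-1))^3)) / c^2    [power of a product]
= ((((((a^3 / a^(-2))^3) / (c^3)) · ((a^2)^3)) · ((a^2)^3)) · ((a^(-1))^3)) / c^2    [power of a quotient]
= (((((((a^3)^3) / ((a^(-2))^3)) / (c^3)) · ((a^2)^3)) · ((a^2)^3)) · ((a^(-1))^3)) / c^2    [power of a quotient]
= (((((a^9 / ((a^(-2))^3)) / (c^3)) · ((a^2)^3)) · ((a^2)^3)) · ((a^(-1))^3)) / c^2    [power of a power]
= (((((a^9 / a^(-6)) / (c^3)) · ((a^2)^3)) · ((a^2)^3)) · ((a^(-1))^3)) / c^2    [power of a power]
= ((((a^15 / (c^3)) · ((a^2)^3)) · ((a^2)^3)) · ((a^(-1))^3)) / c^2    [quotient of powers]
= ((((a^15 / c^3) · a^6) · ((a^2)^3)) · ((a^(-1))^3)) / c^2    [power of a power]
= ((((a^15 / c^3) · a^6) · a^6) · ((a^(-1))^3)) / c^2    [power of a power]
= ((((a^15 / c^3) · a^6) · a^6) · a^(-3)) / c^2    [power of a power]
= a^24c^(-5)    [quotient of powers; product of powers]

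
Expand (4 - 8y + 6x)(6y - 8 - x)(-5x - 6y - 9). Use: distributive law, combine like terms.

(4 - 8y + 6x)(6y - 8 - x)(-5x - 6y - 9)
= (24y - 32 - 4x - 48y^2 + 64y + 8xy + 36xy - 48x - 6x^2)(-5x - 6y - 9)    [distributive law]
= (88y - 32 - 52x - 48y^2 + 44xy - 6x^2)(-5x - 6y - 9)    [combine like terms]
= -440xy - 528y^2 - 792y + 160x + 192y + 288 + 260x^2 + 312xy + 468x + 240xy^2 + 288y^3 + 432y^2 - 220x^2y - 264xy^2 - 396xy + 30x^3 + 36x^2y + 54x^2    [distributive law]
= -524xy - 96y^2 - 600y + 628x + 288 + 314x^2 - 24xy^2 + 288y^3 - 184x^2y + 30x^3    [combine like terms]

-524xy - 96y^2 - 600y + 628x + 288 + 314x^2 - 24xy^2 + 288y^3 - 184x^2y + 30x^3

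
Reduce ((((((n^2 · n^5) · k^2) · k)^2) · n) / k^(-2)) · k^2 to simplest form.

((((((n^2 · n^5) · k^2) · k)^2) · n) / k^(-2)) · k^2
= ((((((n^2 · n^5) · k^2)^2) · (k^2)) · n) / k^(-2)) · k^2    [power of a product]
= ((((((n^2 · n^5)^2) · ((k^2)^2)) · (k^2)) · n) / k^(-2)) · k^2    [power of a product]
= (((((((n^2)^2) · ((n^5)^2)) · ((k^2)^2)) · (k^2)) · n) / k^(-2)) · k^2    [power of a product]
= (((((n^4 · ((n^5)^2)) · ((k^2)^2)) · (k^2)) · n) / k^(-2)) · k^2    [power of a power]
= (((((n^4 · n^10) · ((k^2)^2)) · (k^2)) · n) / k^(-2)) · k^2    [power of a power]
= ((((n^14 · ((k^2)^2)) · (k^2)) · n) / k^(-2)) · k^2    [product of powers]
= ((((n^14 · k^4) · (k^2)) · n) / k^(-2)) · k^2    [power of a power]
= k^10·n^15    [quotient of powers; product of powers]

k^10·n^15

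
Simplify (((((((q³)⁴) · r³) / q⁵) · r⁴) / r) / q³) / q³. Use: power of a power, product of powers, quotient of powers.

qr⁶

(((((((q³)⁴) · r³) / q⁵) · r⁴) / r) / q³) / q³
= (((((q¹² · r³) / q⁵) · r⁴) / r) / q³) / q³    [power of a power]
= qr⁶    [quotient of powers; product of powers]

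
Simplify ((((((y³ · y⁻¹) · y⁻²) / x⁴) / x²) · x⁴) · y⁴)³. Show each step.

((((((y³ · y⁻¹) · y⁻²) / x⁴) / x²) · x⁴) · y⁴)³
= ((((((y³ · y⁻¹) · y⁻²) / x⁴) / x²) · x⁴)³) · ((y⁴)³)    [power of a product]
= ((((((y³ · y⁻¹) · y⁻²) / x⁴) / x²)³) · ((x⁴)³)) · ((y⁴)³)    [power of a product]
= ((((((y³ · y⁻¹) · y⁻²) / x⁴)³) / ((x²)³)) · ((x⁴)³)) · ((y⁴)³)    [power of a quotient]
= ((((((y³ · y⁻¹) · y⁻²)³) / ((x⁴)³)) / ((x²)³)) · ((x⁴)³)) · ((y⁴)³)    [power of a quotient]
= ((((((y³ · y⁻¹)³) · ((y⁻²)³)) / ((x⁴)³)) / ((x²)³)) · ((x⁴)³)) · ((y⁴)³)    [power of a product]
= (((((((y³)³) · ((y⁻¹)³)) · ((y⁻²)³)) / ((x⁴)³)) / ((x²)³)) · ((x⁴)³)) · ((y⁴)³)    [power of a product]
= (((((y⁹ · ((y⁻¹)³)) · ((y⁻²)³)) / ((x⁴)³)) / ((x²)³)) · ((x⁴)³)) · ((y⁴)³)    [power of a power]
= (((((y⁹ · y⁻³) · ((y⁻²)³)) / ((x⁴)³)) / ((x²)³)) · ((x⁴)³)) · ((y⁴)³)    [power of a power]
= ((((y⁶ · ((y⁻²)³)) / ((x⁴)³)) / ((x²)³)) · ((x⁴)³)) · ((y⁴)³)    [product of powers]
= ((((y⁶ · y⁻⁶) / ((x⁴)³)) / ((x²)³)) · ((x⁴)³)) · ((y⁴)³)    [power of a power]
= (((y⁰ / ((x⁴)³)) / ((x²)³)) · ((x⁴)³)) · ((y⁴)³)    [product of powers]
= (((y⁰ / x¹²) / ((x²)³)) · ((x⁴)³)) · ((y⁴)³)    [power of a power]
= (((y⁰ / x¹²) / x⁶) · ((x⁴)³)) · ((y⁴)³)    [power of a power]
= (((y⁰ / x¹²) / x⁶) · x¹²) · ((y⁴)³)    [power of a power]
= (((y⁰ / x¹²) / x⁶) · x¹²) · y¹²    [power of a power]
= x⁻⁶y¹²    [quotient of powers; product of powers]

x⁻⁶y¹²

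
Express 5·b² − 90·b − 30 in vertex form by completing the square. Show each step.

5(b − 9)² − 435

5·b² − 90·b − 30
= 5(b² − 18·b) − 30    [factor out 5 from the b-terms]
= 5(b² − 18·b + 81 − 81) − 30    [add and subtract 81 inside the bracket]
= 5(b − 9)² − 405 − 30    [perfect-square identity]
= 5(b − 9)² − 435    [combine constants]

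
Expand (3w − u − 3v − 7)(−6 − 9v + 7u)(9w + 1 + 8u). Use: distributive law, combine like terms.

−162w² + 360w − 510uw − 243vw² + 702vw − 324uvw + 189uw² + 105u²w + 293u − 351u² + 636uv − 96u²v − 56u³ + 81v + 243v²w + 27v² + 216uv² + 42

(3w − u − 3v − 7)(−6 − 9v + 7u)(9w + 1 + 8u)
= (−18w − 27vw + 21uw + 6u + 9uv − 7u² + 18v + 27v² − 21uv + 42 + 63v − 49u)(9w + 1 + 8u)    [distributive law]
= (−18w − 27vw + 21uw − 43u − 12uv − 7u² + 81v + 27v² + 42)(9w + 1 + 8u)    [combine like terms]
= −162w² − 18w − 144uw − 243vw² − 27vw − 216uvw + 189uw² + 21uw + 168u²w − 387uw − 43u − 344u² − 108uvw − 12uv − 96u²v − 63u²w − 7u² − 56u³ + 729vw + 81v + 648uv + 243v²w + 27v² + 216uv² + 378w + 42 + 336u    [distributive law]
= −162w² + 360w − 510uw − 243vw² + 702vw − 324uvw + 189uw² + 105u²w + 293u − 351u² + 636uv − 96u²v − 56u³ + 81v + 243v²w + 27v² + 216uv² + 42    [combine like terms]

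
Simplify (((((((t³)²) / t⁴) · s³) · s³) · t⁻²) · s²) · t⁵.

(((((((t³)²) / t⁴) · s³) · s³) · t⁻²) · s²) · t⁵
= (((((t⁶ / t⁴) · s³) · s³) · t⁻²) · s²) · t⁵    [power of a power]
= ((((t² · s³) · s³) · t⁻²) · s²) · t⁵    [quotient of powers]
= s⁸t⁵    [product of powers]

s⁸t⁵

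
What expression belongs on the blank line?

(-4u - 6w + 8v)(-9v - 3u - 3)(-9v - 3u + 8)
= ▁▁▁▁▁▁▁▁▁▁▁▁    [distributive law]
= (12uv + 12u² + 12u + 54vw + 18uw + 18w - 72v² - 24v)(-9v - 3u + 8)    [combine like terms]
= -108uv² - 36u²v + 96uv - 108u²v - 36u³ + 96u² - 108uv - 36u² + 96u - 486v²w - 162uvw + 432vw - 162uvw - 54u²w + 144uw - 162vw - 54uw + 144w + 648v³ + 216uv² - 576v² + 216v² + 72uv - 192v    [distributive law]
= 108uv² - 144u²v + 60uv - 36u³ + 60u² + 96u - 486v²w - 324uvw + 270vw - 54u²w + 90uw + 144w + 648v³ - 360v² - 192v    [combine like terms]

Applying distributive law to the line above:

(36uv + 12u² + 12u + 54vw + 18uw + 18w - 72v² - 24uv - 24v)(-9v - 3u + 8)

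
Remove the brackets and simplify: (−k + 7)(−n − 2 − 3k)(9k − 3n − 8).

(−k + 7)(−n − 2 − 3k)(9k − 3n − 8)
= (kn + 2k + 3k² − 7n − 14 − 21k)(9k − 3n − 8)    [distributive law]
= (kn − 19k + 3k² − 7n − 14)(9k − 3n − 8)    [combine like terms]
= 9k²n − 3kn² − 8kn − 171k² + 57kn + 152k + 27k³ − 9k²n − 24k² − 63kn + 21n² + 56n − 126k + 42n + 112    [distributive law]
= −3kn² − 14kn − 195k² + 26k + 27k³ + 21n² + 98n + 112    [combine like terms]

−3kn² − 14kn − 195k² + 26k + 27k³ + 21n² + 98n + 112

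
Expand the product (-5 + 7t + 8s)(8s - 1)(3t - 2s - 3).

-298st - 96s² + 134s + 36t - 15 + 168st² + 80s²t - 21t² - 128s³

(-5 + 7t + 8s)(8s - 1)(3t - 2s - 3)
= (-40s + 5 + 56st - 7t + 64s² - 8s)(3t - 2s - 3)    [distributive law]
= (-48s + 5 + 56st - 7t + 64s²)(3t - 2s - 3)    [combine like terms]
= -144st + 96s² + 144s + 15t - 10s - 15 + 168st² - 112s²t - 168st - 21t² + 14st + 21t + 192s²t - 128s³ - 192s²    [distributive law]
= -298st - 96s² + 134s + 36t - 15 + 168st² + 80s²t - 21t² - 128s³    [combine like terms]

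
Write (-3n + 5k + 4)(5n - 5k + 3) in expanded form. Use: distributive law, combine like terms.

(-3n + 5k + 4)(5n - 5k + 3)
= -15n^2 + 15kn - 9n + 25kn - 25k^2 + 15k + 20n - 20k + 12    [distributive law]
= -15n^2 + 40kn + 11n - 25k^2 - 5k + 12    [combine like terms]

-15n^2 + 40kn + 11n - 25k^2 - 5k + 12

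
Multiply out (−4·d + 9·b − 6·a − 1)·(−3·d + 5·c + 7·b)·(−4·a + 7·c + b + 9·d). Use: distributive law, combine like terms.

114·a·d² − 96·c·d² − 483·b·d² + 108·d³ − 64·a·c·d − 140·c²·d − 140·a·b·d + 512·b²·d − 504·a·b·c + 315·b·c² + 486·b²·c − 294·a·b² + 63·b³ − 72·a²·d + 120·a²·c − 210·a·c² + 168·a²·b − 12·a·d − 24·c·d − 60·b·d + 27·d² + 20·a·c − 35·c² − 54·b·c + 28·a·b − 7·b²

(−4·d + 9·b − 6·a − 1)·(−3·d + 5·c + 7·b)·(−4·a + 7·c + b + 9·d)
= (12·d² − 20·c·d − 28·b·d − 27·b·d + 45·b·c + 63·b² + 18·a·d − 30·a·c − 42·a·b + 3·d − 5·c − 7·b)·(−4·a + 7·c + b + 9·d)    [distributive law]
= (12·d² − 20·c·d − 55·b·d + 45·b·c + 63·b² + 18·a·d − 30·a·c − 42·a·b + 3·d − 5·c − 7·b)·(−4·a + 7·c + b + 9·d)    [combine like terms]
= −48·a·d² + 84·c·d² + 12·b·d² + 108·d³ + 80·a·c·d − 140·c²·d − 20·b·c·d − 180·c·d² + 220·a·b·d − 385·b·c·d − 55·b²·d − 495·b·d² − 180·a·b·c + 315·b·c² + 45·b²·c + 405·b·c·d − 252·a·b² + 441·b²·c + 63·b³ + 567·b²·d − 72·a²·d + 126·a·c·d + 18·a·b·d + 162·a·d² + 120·a²·c − 210·a·c² − 30·a·b·c − 270·a·c·d + 168·a²·b − 294·a·b·c − 42·a·b² − 378·a·b·d − 12·a·d + 21·c·d + 3·b·d + 27·d² + 20·a·c − 35·c² − 5·b·c − 45·c·d + 28·a·b − 49·b·c − 7·b² − 63·b·d    [distributive law]
= 114·a·d² − 96·c·d² − 483·b·d² + 108·d³ − 64·a·c·d − 140·c²·d − 140·a·b·d + 512·b²·d − 504·a·b·c + 315·b·c² + 486·b²·c − 294·a·b² + 63·b³ − 72·a²·d + 120·a²·c − 210·a·c² + 168·a²·b − 12·a·d − 24·c·d − 60·b·d + 27·d² + 20·a·c − 35·c² − 54·b·c + 28·a·b − 7·b²    [combine like terms]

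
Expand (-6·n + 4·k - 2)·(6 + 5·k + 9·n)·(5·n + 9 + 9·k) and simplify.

(-6·n + 4·k - 2)·(6 + 5·k + 9·n)·(5·n + 9 + 9·k)
= (-36·n - 30·k·n - 54·n^2 + 24·k + 20·k^2 + 36·k·n - 12 - 10·k - 18·n)·(5·n + 9 + 9·k)    [distributive law]
= (-54·n + 6·k·n - 54·n^2 + 14·k + 20·k^2 - 12)·(5·n + 9 + 9·k)    [combine like terms]
= -270·n^2 - 486·n - 486·k·n + 30·k·n^2 + 54·k·n + 54·k^2·n - 270·n^3 - 486·n^2 - 486·k·n^2 + 70·k·n + 126·k + 126·k^2 + 100·k^2·n + 180·k^2 + 180·k^3 - 60·n - 108 - 108·k    [distributive law]
= -756·n^2 - 546·n - 362·k·n - 456·k·n^2 + 154·k^2·n - 270·n^3 + 18·k + 306·k^2 + 180·k^3 - 108    [combine like terms]

-756·n^2 - 546·n - 362·k·n - 456·k·n^2 + 154·k^2·n - 270·n^3 + 18·k + 306·k^2 + 180·k^3 - 108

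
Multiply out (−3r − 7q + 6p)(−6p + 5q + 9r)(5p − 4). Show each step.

360p²r − 288pr − 390pqr + 312qr − 135pr² + 108r² + 360p²q − 288pq − 175pq² + 140q² − 180p³ + 144p²

(−3r − 7q + 6p)(−6p + 5q + 9r)(5p − 4)
= (18pr − 15qr − 27r² + 42pq − 35q² − 63qr − 36p² + 30pq + 54pr)(5p − 4)    [distributive law]
= (72pr − 78qr − 27r² + 72pq − 35q² − 36p²)(5p − 4)    [combine like terms]
= 360p²r − 288pr − 390pqr + 312qr − 135pr² + 108r² + 360p²q − 288pq − 175pq² + 140q² − 180p³ + 144p²    [distributive law]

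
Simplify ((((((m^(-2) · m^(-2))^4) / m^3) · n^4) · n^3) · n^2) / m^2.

((((((m^(-2) · m^(-2))^4) / m^3) · n^4) · n^3) · n^2) / m^2
= (((((((m^(-2))^4) · ((m^(-2))^4)) / m^3) · n^4) · n^3) · n^2) / m^2    [power of a product]
= (((((m^(-8) · ((m^(-2))^4)) / m^3) · n^4) · n^3) · n^2) / m^2    [power of a power]
= (((((m^(-8) · m^(-8)) / m^3) · n^4) · n^3) · n^2) / m^2    [power of a power]
= ((((m^(-16) / m^3) · n^4) · n^3) · n^2) / m^2    [product of powers]
= (((m^(-19) · n^4) · n^3) · n^2) / m^2    [quotient of powers]
= m^(-21)n^9    [quotient of powers; product of powers]

m^(-21)n^9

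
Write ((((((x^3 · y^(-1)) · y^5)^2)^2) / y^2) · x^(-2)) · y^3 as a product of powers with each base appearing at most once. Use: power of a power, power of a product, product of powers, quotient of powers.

x^10·y^17

((((((x^3 · y^(-1)) · y^5)^2)^2) / y^2) · x^(-2)) · y^3
= (((((x^3 · y^(-1)) · y^5)^4) / y^2) · x^(-2)) · y^3    [power of a power]
= (((((x^3 · y^(-1))^4) · ((y^5)^4)) / y^2) · x^(-2)) · y^3    [power of a product]
= ((((((x^3)^4) · ((y^(-1))^4)) · ((y^5)^4)) / y^2) · x^(-2)) · y^3    [power of a product]
= ((((x^12 · ((y^(-1))^4)) · ((y^5)^4)) / y^2) · x^(-2)) · y^3    [power of a power]
= ((((x^12 · y^(-4)) · ((y^5)^4)) / y^2) · x^(-2)) · y^3    [power of a power]
= ((((x^12 · y^(-4)) · y^20) / y^2) · x^(-2)) · y^3    [power of a power]
= x^10·y^17    [quotient of powers; product of powers]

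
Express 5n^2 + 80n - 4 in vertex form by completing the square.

5n^2 + 80n - 4
= 5(n^2 + 16n) - 4    [factor out 5 from the n-terms]
= 5(n^2 + 16n + 64 - 64) - 4    [add and subtract 64 inside the bracket]
= 5(n + 8)^2 - 320 - 4    [perfect-square identity]
= 5(n + 8)^2 - 324    [combine constants]

5(n + 8)^2 - 324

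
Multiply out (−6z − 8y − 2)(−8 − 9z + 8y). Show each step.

(−6z − 8y − 2)(−8 − 9z + 8y)
= 48z + 54z^2 − 48yz + 64y + 72yz − 64y^2 + 16 + 18z − 16y    [distributive law]
= 66z + 54z^2 + 24yz + 48y − 64y^2 + 16    [combine like terms]

66z + 54z^2 + 24yz + 48y − 64y^2 + 16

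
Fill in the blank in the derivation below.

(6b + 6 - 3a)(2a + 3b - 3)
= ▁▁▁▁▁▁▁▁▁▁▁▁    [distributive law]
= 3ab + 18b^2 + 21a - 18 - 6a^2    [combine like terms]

Applying distributive law to the line above:

12ab + 18b^2 - 18b + 12a + 18b - 18 - 6a^2 - 9ab + 9a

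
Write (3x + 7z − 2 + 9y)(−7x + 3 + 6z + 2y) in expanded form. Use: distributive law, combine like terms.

(3x + 7z − 2 + 9y)(−7x + 3 + 6z + 2y)
= −21x² + 9x + 18xz + 6xy − 49xz + 21z + 42z² + 14yz + 14x − 6 − 12z − 4y − 63xy + 27y + 54yz + 18y²    [distributive law]
= −21x² + 23x − 31xz − 57xy + 9z + 42z² + 68yz − 6 + 23y + 18y²    [combine like terms]

−21x² + 23x − 31xz − 57xy + 9z + 42z² + 68yz − 6 + 23y + 18y²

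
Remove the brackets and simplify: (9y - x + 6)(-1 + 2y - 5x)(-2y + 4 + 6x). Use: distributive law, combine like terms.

(9y - x + 6)(-1 + 2y - 5x)(-2y + 4 + 6x)
= (-9y + 18y^2 - 45xy + x - 2xy + 5x^2 - 6 + 12y - 30x)(-2y + 4 + 6x)    [distributive law]
= (3y + 18y^2 - 47xy - 29x + 5x^2 - 6)(-2y + 4 + 6x)    [combine like terms]
= -6y^2 + 12y + 18xy - 36y^3 + 72y^2 + 108xy^2 + 94xy^2 - 188xy - 282x^2y + 58xy - 116x - 174x^2 - 10x^2y + 20x^2 + 30x^3 + 12y - 24 - 36x    [distributive law]
= 66y^2 + 24y - 112xy - 36y^3 + 202xy^2 - 292x^2y - 152x - 154x^2 + 30x^3 - 24    [combine like terms]

66y^2 + 24y - 112xy - 36y^3 + 202xy^2 - 292x^2y - 152x - 154x^2 + 30x^3 - 24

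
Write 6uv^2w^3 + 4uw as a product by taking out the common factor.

2uw(3v^2w^2 + 2)

6uv^2w^3 + 4uw
= 2(3uv^2w^3 + 2uw)    [factor out 2]
= 2uw(3v^2w^2 + 2)    [factor out uw]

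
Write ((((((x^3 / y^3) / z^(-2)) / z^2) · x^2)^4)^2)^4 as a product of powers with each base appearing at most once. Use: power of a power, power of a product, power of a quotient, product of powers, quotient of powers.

((((((x^3 / y^3) / z^(-2)) / z^2) · x^2)^4)^2)^4
= (((((x^3 / y^3) / z^(-2)) / z^2) · x^2)^4)^8    [power of a power]
= ((((x^3 / y^3) / z^(-2)) / z^2) · x^2)^32    [power of a power]
= ((((x^3 / y^3) / z^(-2)) / z^2)^32) · ((x^2)^32)    [power of a product]
= ((((x^3 / y^3) / z^(-2))^32) / ((z^2)^32)) · ((x^2)^32)    [power of a quotient]
= ((((x^3 / y^3)^32) / ((z^(-2))^32)) / ((z^2)^32)) · ((x^2)^32)    [power of a quotient]
= (((((x^3)^32) / ((y^3)^32)) / ((z^(-2))^32)) / ((z^2)^32)) · ((x^2)^32)    [power of a quotient]
= (((x^96 / ((y^3)^32)) / ((z^(-2))^32)) / ((z^2)^32)) · ((x^2)^32)    [power of a power]
= (((x^96 / y^96) / ((z^(-2))^32)) / ((z^2)^32)) · ((x^2)^32)    [power of a power]
= (((x^96 / y^96) / z^(-64)) / ((z^2)^32)) · ((x^2)^32)    [power of a power]
= (((x^96 / y^96) / z^(-64)) / z^64) · ((x^2)^32)    [power of a power]
= (((x^96 / y^96) / z^(-64)) / z^64) · x^64    [power of a power]
= x^160y^(-96)    [quotient of powers; product of powers]

x^160y^(-96)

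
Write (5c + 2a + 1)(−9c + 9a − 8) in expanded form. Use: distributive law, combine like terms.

(5c + 2a + 1)(−9c + 9a − 8)
= −45c^2 + 45ac − 40c − 18ac + 18a^2 − 16a − 9c + 9a − 8    [distributive law]
= −45c^2 + 27ac − 49c + 18a^2 − 7a − 8    [combine like terms]

−45c^2 + 27ac − 49c + 18a^2 − 7a − 8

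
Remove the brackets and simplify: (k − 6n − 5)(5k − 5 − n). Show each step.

(k − 6n − 5)(5k − 5 − n)
= 5k² − 5k − kn − 30kn + 30n + 6n² − 25k + 25 + 5n    [distributive law]
= 5k² − 30k − 31kn + 35n + 6n² + 25    [combine like terms]

5k² − 30k − 31kn + 35n + 6n² + 25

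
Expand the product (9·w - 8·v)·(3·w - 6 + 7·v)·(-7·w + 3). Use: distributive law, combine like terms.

-189·w^3 + 459·w^2 - 162·w - 273·v·w^2 - 219·v·w + 144·v + 392·v^2·w - 168·v^2

(9·w - 8·v)·(3·w - 6 + 7·v)·(-7·w + 3)
= (27·w^2 - 54·w + 63·v·w - 24·v·w + 48·v - 56·v^2)·(-7·w + 3)    [distributive law]
= (27·w^2 - 54·w + 39·v·w + 48·v - 56·v^2)·(-7·w + 3)    [combine like terms]
= -189·w^3 + 81·w^2 + 378·w^2 - 162·w - 273·v·w^2 + 117·v·w - 336·v·w + 144·v + 392·v^2·w - 168·v^2    [distributive law]
= -189·w^3 + 459·w^2 - 162·w - 273·v·w^2 - 219·v·w + 144·v + 392·v^2·w - 168·v^2    [combine like terms]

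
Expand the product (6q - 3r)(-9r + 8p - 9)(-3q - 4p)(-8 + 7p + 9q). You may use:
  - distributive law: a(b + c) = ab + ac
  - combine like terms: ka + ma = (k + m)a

(6q - 3r)(-9r + 8p - 9)(-3q - 4p)(-8 + 7p + 9q)
= (-54qr + 48pq - 54q + 27r² - 24pr + 27r)(-3q - 4p)(-8 + 7p + 9q)    [distributive law]
= (162q²r + 216pqr - 144pq² - 192p²q + 162q² + 216pq - 81qr² - 108pr² + 72pqr + 96p²r - 81qr - 108pr)(-8 + 7p + 9q)    [distributive law]
= (162q²r + 288pqr - 144pq² - 192p²q + 162q² + 216pq - 81qr² - 108pr² + 96p²r - 81qr - 108pr)(-8 + 7p + 9q)    [combine like terms]
= -1296q²r + 1134pq²r + 1458q³r - 2304pqr + 2016p²qr + 2592pq²r + 1152pq² - 1008p²q² - 1296pq³ + 1536p²q - 1344p³q - 1728p²q² - 1296q² + 1134pq² + 1458q³ - 1728pq + 1512p²q + 1944pq² + 648qr² - 567pqr² - 729q²r² + 864pr² - 756p²r² - 972pqr² - 768p²r + 672p³r + 864p²qr + 648qr - 567pqr - 729q²r + 864pr - 756p²r - 972pqr    [distributive law]
= -2025q²r + 3726pq²r + 1458q³r - 3843pqr + 2880p²qr + 4230pq² - 2736p²q² - 1296pq³ + 3048p²q - 1344p³q - 1296q² + 1458q³ - 1728pq + 648qr² - 1539pqr² - 729q²r² + 864pr² - 756p²r² - 1524p²r + 672p³r + 648qr + 864pr    [combine like terms]

-2025q²r + 3726pq²r + 1458q³r - 3843pqr + 2880p²qr + 4230pq² - 2736p²q² - 1296pq³ + 3048p²q - 1344p³q - 1296q² + 1458q³ - 1728pq + 648qr² - 1539pqr² - 729q²r² + 864pr² - 756p²r² - 1524p²r + 672p³r + 648qr + 864pr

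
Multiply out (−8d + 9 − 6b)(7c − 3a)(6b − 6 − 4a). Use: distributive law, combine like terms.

−336bcd + 336cd + 224acd + 144abd − 144ad − 96a^2d + 630bc − 378c − 252ac − 270ab + 162a + 108a^2 − 252b^2c + 168abc + 108ab^2 − 72a^2b

(−8d + 9 − 6b)(7c − 3a)(6b − 6 − 4a)
= (−56cd + 24ad + 63c − 27a − 42bc + 18ab)(6b − 6 − 4a)    [distributive law]
= −336bcd + 336cd + 224acd + 144abd − 144ad − 96a^2d + 378bc − 378c − 252ac − 162ab + 162a + 108a^2 − 252b^2c + 252bc + 168abc + 108ab^2 − 108ab − 72a^2b    [distributive law]
= −336bcd + 336cd + 224acd + 144abd − 144ad − 96a^2d + 630bc − 378c − 252ac − 270ab + 162a + 108a^2 − 252b^2c + 168abc + 108ab^2 − 72a^2b    [combine like terms]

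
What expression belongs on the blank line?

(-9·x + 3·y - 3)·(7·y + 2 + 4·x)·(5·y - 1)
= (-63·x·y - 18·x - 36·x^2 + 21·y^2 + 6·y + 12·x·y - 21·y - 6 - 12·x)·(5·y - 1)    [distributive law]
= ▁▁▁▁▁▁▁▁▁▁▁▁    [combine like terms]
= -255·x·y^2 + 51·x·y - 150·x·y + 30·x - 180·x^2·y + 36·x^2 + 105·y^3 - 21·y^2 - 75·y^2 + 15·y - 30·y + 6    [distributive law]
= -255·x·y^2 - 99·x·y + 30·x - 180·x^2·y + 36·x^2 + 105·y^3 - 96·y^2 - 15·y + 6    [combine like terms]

After combine like terms, the bracketed line is:

(-51·x·y - 30·x - 36·x^2 + 21·y^2 - 15·y - 6)·(5·y - 1)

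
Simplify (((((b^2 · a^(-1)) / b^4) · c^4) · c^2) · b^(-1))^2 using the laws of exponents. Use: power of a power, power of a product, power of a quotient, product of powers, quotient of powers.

(((((b^2 · a^(-1)) / b^4) · c^4) · c^2) · b^(-1))^2
= (((((b^2 · a^(-1)) / b^4) · c^4) · c^2)^2) · ((b^(-1))^2)    [power of a product]
= (((((b^2 · a^(-1)) / b^4) · c^4)^2) · ((c^2)^2)) · ((b^(-1))^2)    [power of a product]
= (((((b^2 · a^(-1)) / b^4)^2) · ((c^4)^2)) · ((c^2)^2)) · ((b^(-1))^2)    [power of a product]
= (((((b^2 · a^(-1))^2) / ((b^4)^2)) · ((c^4)^2)) · ((c^2)^2)) · ((b^(-1))^2)    [power of a quotient]
= ((((((b^2)^2) · ((a^(-1))^2)) / ((b^4)^2)) · ((c^4)^2)) · ((c^2)^2)) · ((b^(-1))^2)    [power of a product]
= ((((b^4 · ((a^(-1))^2)) / ((b^4)^2)) · ((c^4)^2)) · ((c^2)^2)) · ((b^(-1))^2)    [power of a power]
= ((((b^4 · a^(-2)) / ((b^4)^2)) · ((c^4)^2)) · ((c^2)^2)) · ((b^(-1))^2)    [power of a power]
= ((((b^4 · a^(-2)) / b^8) · ((c^4)^2)) · ((c^2)^2)) · ((b^(-1))^2)    [power of a power]
= ((((b^4 · a^(-2)) / b^8) · c^8) · ((c^2)^2)) · ((b^(-1))^2)    [power of a power]
= ((((b^4 · a^(-2)) / b^8) · c^8) · c^4) · ((b^(-1))^2)    [power of a power]
= ((((b^4 · a^(-2)) / b^8) · c^8) · c^4) · b^(-2)    [power of a power]
= a^(-2)·b^(-6)·c^12    [quotient of powers; product of powers]

a^(-2)·b^(-6)·c^12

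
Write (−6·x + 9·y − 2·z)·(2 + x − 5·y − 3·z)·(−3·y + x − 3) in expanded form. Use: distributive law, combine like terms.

−63·x·y + 6·x² + 36·x + 57·x²·y − 6·x³ − 162·x·y² − 65·x·y·z + 16·x²·z − 52·x·z + 81·y² − 54·y + 135·y³ + 51·y²·z + 63·y·z + 12·z − 18·y·z² + 6·x·z² − 18·z²

(−6·x + 9·y − 2·z)·(2 + x − 5·y − 3·z)·(−3·y + x − 3)
= (−12·x − 6·x² + 30·x·y + 18·x·z + 18·y + 9·x·y − 45·y² − 27·y·z − 4·z − 2·x·z + 10·y·z + 6·z²)·(−3·y + x − 3)    [distributive law]
= (−12·x − 6·x² + 39·x·y + 16·x·z + 18·y − 45·y² − 17·y·z − 4·z + 6·z²)·(−3·y + x − 3)    [combine like terms]
= 36·x·y − 12·x² + 36·x + 18·x²·y − 6·x³ + 18·x² − 117·x·y² + 39·x²·y − 117·x·y − 48·x·y·z + 16·x²·z − 48·x·z − 54·y² + 18·x·y − 54·y + 135·y³ − 45·x·y² + 135·y² + 51·y²·z − 17·x·y·z + 51·y·z + 12·y·z − 4·x·z + 12·z − 18·y·z² + 6·x·z² − 18·z²    [distributive law]
= −63·x·y + 6·x² + 36·x + 57·x²·y − 6·x³ − 162·x·y² − 65·x·y·z + 16·x²·z − 52·x·z + 81·y² − 54·y + 135·y³ + 51·y²·z + 63·y·z + 12·z − 18·y·z² + 6·x·z² − 18·z²    [combine like terms]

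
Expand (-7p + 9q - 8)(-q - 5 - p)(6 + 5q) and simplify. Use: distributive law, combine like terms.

(-7p + 9q - 8)(-q - 5 - p)(6 + 5q)
= (7pq + 35p + 7p² - 9q² - 45q - 9pq + 8q + 40 + 8p)(6 + 5q)    [distributive law]
= (-2pq + 43p + 7p² - 9q² - 37q + 40)(6 + 5q)    [combine like terms]
= -12pq - 10pq² + 258p + 215pq + 42p² + 35p²q - 54q² - 45q³ - 222q - 185q² + 240 + 200q    [distributive law]
= 203pq - 10pq² + 258p + 42p² + 35p²q - 239q² - 45q³ - 22q + 240    [combine like terms]

203pq - 10pq² + 258p + 42p² + 35p²q - 239q² - 45q³ - 22q + 240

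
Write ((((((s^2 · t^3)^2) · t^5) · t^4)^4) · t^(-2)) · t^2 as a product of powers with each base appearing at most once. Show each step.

s^16t^60

((((((s^2 · t^3)^2) · t^5) · t^4)^4) · t^(-2)) · t^2
= ((((((s^2 · t^3)^2) · t^5)^4) · ((t^4)^4)) · t^(-2)) · t^2    [power of a product]
= ((((((s^2 · t^3)^2)^4) · ((t^5)^4)) · ((t^4)^4)) · t^(-2)) · t^2    [power of a product]
= (((((s^2 · t^3)^8) · ((t^5)^4)) · ((t^4)^4)) · t^(-2)) · t^2    [power of a power]
= ((((((s^2)^8) · ((t^3)^8)) · ((t^5)^4)) · ((t^4)^4)) · t^(-2)) · t^2    [power of a product]
= ((((s^16 · ((t^3)^8)) · ((t^5)^4)) · ((t^4)^4)) · t^(-2)) · t^2    [power of a power]
= ((((s^16 · t^24) · ((t^5)^4)) · ((t^4)^4)) · t^(-2)) · t^2    [power of a power]
= ((((s^16 · t^24) · t^20) · ((t^4)^4)) · t^(-2)) · t^2    [power of a power]
= ((((s^16 · t^24) · t^20) · t^16) · t^(-2)) · t^2    [power of a power]
= s^16t^60    [product of powers]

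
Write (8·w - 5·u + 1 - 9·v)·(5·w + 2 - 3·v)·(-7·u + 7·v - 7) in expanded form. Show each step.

(8·w - 5·u + 1 - 9·v)·(5·w + 2 - 3·v)·(-7·u + 7·v - 7)
= (40·w² + 16·w - 24·v·w - 25·u·w - 10·u + 15·u·v + 5·w + 2 - 3·v - 45·v·w - 18·v + 27·v²)·(-7·u + 7·v - 7)    [distributive law]
= (40·w² + 21·w - 69·v·w - 25·u·w - 10·u + 15·u·v + 2 - 21·v + 27·v²)·(-7·u + 7·v - 7)    [combine like terms]
= -280·u·w² + 280·v·w² - 280·w² - 147·u·w + 147·v·w - 147·w + 483·u·v·w - 483·v²·w + 483·v·w + 175·u²·w - 175·u·v·w + 175·u·w + 70·u² - 70·u·v + 70·u - 105·u²·v + 105·u·v² - 105·u·v - 14·u + 14·v - 14 + 147·u·v - 147·v² + 147·v - 189·u·v² + 189·v³ - 189·v²    [distributive law]
= -280·u·w² + 280·v·w² - 280·w² + 28·u·w + 630·v·w - 147·w + 308·u·v·w - 483·v²·w + 175·u²·w + 70·u² - 28·u·v + 56·u - 105·u²·v - 84·u·v² + 161·v - 14 - 336·v² + 189·v³    [combine like terms]

-280·u·w² + 280·v·w² - 280·w² + 28·u·w + 630·v·w - 147·w + 308·u·v·w - 483·v²·w + 175·u²·w + 70·u² - 28·u·v + 56·u - 105·u²·v - 84·u·v² + 161·v - 14 - 336·v² + 189·v³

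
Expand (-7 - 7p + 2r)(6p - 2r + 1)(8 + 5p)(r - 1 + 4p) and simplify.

(-7 - 7p + 2r)(6p - 2r + 1)(8 + 5p)(r - 1 + 4p)
= (-42p + 14r - 7 - 42p^2 + 14pr - 7p + 12pr - 4r^2 + 2r)(8 + 5p)(r - 1 + 4p)    [distributive law]
= (-49p + 16r - 7 - 42p^2 + 26pr - 4r^2)(8 + 5p)(r - 1 + 4p)    [combine like terms]
= (-392p - 245p^2 + 128r + 80pr - 56 - 35p - 336p^2 - 210p^3 + 208pr + 130p^2r - 32r^2 - 20pr^2)(r - 1 + 4p)    [distributive law]
= (-427p - 581p^2 + 128r + 288pr - 56 - 210p^3 + 130p^2r - 32r^2 - 20pr^2)(r - 1 + 4p)    [combine like terms]
= -427pr + 427p - 1708p^2 - 581p^2r + 581p^2 - 2324p^3 + 128r^2 - 128r + 512pr + 288pr^2 - 288pr + 1152p^2r - 56r + 56 - 224p - 210p^3r + 210p^3 - 840p^4 + 130p^2r^2 - 130p^2r + 520p^3r - 32r^3 + 32r^2 - 128pr^2 - 20pr^3 + 20pr^2 - 80p^2r^2    [distributive law]
= -203pr + 203p - 1127p^2 + 441p^2r - 2114p^3 + 160r^2 - 184r + 180pr^2 + 56 + 310p^3r - 840p^4 + 50p^2r^2 - 32r^3 - 20pr^3    [combine like terms]

-203pr + 203p - 1127p^2 + 441p^2r - 2114p^3 + 160r^2 - 184r + 180pr^2 + 56 + 310p^3r - 840p^4 + 50p^2r^2 - 32r^3 - 20pr^3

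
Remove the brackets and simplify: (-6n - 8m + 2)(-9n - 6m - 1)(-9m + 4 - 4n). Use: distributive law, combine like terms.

(-6n - 8m + 2)(-9n - 6m - 1)(-9m + 4 - 4n)
= (54n^2 + 36mn + 6n + 72mn + 48m^2 + 8m - 18n - 12m - 2)(-9m + 4 - 4n)    [distributive law]
= (54n^2 + 108mn - 12n + 48m^2 - 4m - 2)(-9m + 4 - 4n)    [combine like terms]
= -486mn^2 + 216n^2 - 216n^3 - 972m^2n + 432mn - 432mn^2 + 108mn - 48n + 48n^2 - 432m^3 + 192m^2 - 192m^2n + 36m^2 - 16m + 16mn + 18m - 8 + 8n    [distributive law]
= -918mn^2 + 264n^2 - 216n^3 - 1164m^2n + 556mn - 40n - 432m^3 + 228m^2 + 2m - 8    [combine like terms]

-918mn^2 + 264n^2 - 216n^3 - 1164m^2n + 556mn - 40n - 432m^3 + 228m^2 + 2m - 8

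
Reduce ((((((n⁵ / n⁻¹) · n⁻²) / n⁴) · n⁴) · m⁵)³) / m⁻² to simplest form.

m¹⁷n¹²

((((((n⁵ / n⁻¹) · n⁻²) / n⁴) · n⁴) · m⁵)³) / m⁻²
= ((((((n⁵ / n⁻¹) · n⁻²) / n⁴) · n⁴)³) · ((m⁵)³)) / m⁻²    [power of a product]
= ((((((n⁵ / n⁻¹) · n⁻²) / n⁴)³) · ((n⁴)³)) · ((m⁵)³)) / m⁻²    [power of a product]
= ((((((n⁵ / n⁻¹) · n⁻²)³) / ((n⁴)³)) · ((n⁴)³)) · ((m⁵)³)) / m⁻²    [power of a quotient]
= ((((((n⁵ / n⁻¹)³) · ((n⁻²)³)) / ((n⁴)³)) · ((n⁴)³)) · ((m⁵)³)) / m⁻²    [power of a product]
= (((((((n⁵)³) / ((n⁻¹)³)) · ((n⁻²)³)) / ((n⁴)³)) · ((n⁴)³)) · ((m⁵)³)) / m⁻²    [power of a quotient]
= (((((n¹⁵ / ((n⁻¹)³)) · ((n⁻²)³)) / ((n⁴)³)) · ((n⁴)³)) · ((m⁵)³)) / m⁻²    [power of a power]
= (((((n¹⁵ / n⁻³) · ((n⁻²)³)) / ((n⁴)³)) · ((n⁴)³)) · ((m⁵)³)) / m⁻²    [power of a power]
= ((((n¹⁸ · ((n⁻²)³)) / ((n⁴)³)) · ((n⁴)³)) · ((m⁵)³)) / m⁻²    [quotient of powers]
= ((((n¹⁸ · n⁻⁶) / ((n⁴)³)) · ((n⁴)³)) · ((m⁵)³)) / m⁻²    [power of a power]
= (((n¹² / ((n⁴)³)) · ((n⁴)³)) · ((m⁵)³)) / m⁻²    [product of powers]
= (((n¹² / n¹²) · ((n⁴)³)) · ((m⁵)³)) / m⁻²    [power of a power]
= ((n⁰ · ((n⁴)³)) · ((m⁵)³)) / m⁻²    [quotient of powers]
= ((n⁰ · n¹²) · ((m⁵)³)) / m⁻²    [power of a power]
= (n¹² · ((m⁵)³)) / m⁻²    [product of powers]
= (n¹² · m¹⁵) / m⁻²    [power of a power]
= m¹⁷n¹²    [quotient of powers]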